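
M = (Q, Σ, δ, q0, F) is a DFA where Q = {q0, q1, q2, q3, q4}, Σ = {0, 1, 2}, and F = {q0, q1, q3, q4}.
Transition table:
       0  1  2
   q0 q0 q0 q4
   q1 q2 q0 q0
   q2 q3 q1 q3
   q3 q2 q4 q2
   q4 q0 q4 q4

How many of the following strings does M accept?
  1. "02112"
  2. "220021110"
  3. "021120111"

"02112": accepted
"220021110": accepted
"021120111": accepted

3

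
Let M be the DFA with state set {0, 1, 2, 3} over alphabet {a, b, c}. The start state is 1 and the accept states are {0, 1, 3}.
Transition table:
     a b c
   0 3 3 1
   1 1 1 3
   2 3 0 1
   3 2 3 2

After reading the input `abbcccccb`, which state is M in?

1 --a--> 1
1 --b--> 1
1 --b--> 1
1 --c--> 3
3 --c--> 2
2 --c--> 1
1 --c--> 3
3 --c--> 2
2 --b--> 0

0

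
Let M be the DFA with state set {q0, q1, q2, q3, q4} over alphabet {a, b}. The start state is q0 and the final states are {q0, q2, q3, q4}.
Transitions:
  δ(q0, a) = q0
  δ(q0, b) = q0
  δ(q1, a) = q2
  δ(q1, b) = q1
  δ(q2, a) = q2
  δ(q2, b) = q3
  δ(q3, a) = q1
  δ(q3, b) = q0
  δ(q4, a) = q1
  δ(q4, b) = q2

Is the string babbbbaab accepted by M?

accepted

q0 --b--> q0
q0 --a--> q0
q0 --b--> q0
q0 --b--> q0
q0 --b--> q0
q0 --b--> q0
q0 --a--> q0
q0 --a--> q0
q0 --b--> q0
End in state q0, which is an accepting state.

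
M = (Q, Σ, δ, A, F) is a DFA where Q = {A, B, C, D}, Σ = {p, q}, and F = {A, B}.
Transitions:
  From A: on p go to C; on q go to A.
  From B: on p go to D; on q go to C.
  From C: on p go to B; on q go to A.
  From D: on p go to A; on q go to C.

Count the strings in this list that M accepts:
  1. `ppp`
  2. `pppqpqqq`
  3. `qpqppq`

`ppp`: rejected
`pppqpqqq`: accepted
`qpqppq`: rejected

1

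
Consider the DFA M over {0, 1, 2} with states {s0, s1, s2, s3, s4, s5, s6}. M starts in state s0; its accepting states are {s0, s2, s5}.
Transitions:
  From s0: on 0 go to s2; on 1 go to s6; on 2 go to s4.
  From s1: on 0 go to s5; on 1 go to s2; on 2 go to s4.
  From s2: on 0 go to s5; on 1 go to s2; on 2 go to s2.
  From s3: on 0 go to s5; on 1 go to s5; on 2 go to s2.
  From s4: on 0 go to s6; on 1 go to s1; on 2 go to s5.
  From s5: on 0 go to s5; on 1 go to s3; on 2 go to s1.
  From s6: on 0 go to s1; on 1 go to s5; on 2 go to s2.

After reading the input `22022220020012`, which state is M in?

s0 --2--> s4
s4 --2--> s5
s5 --0--> s5
s5 --2--> s1
s1 --2--> s4
s4 --2--> s5
s5 --2--> s1
s1 --0--> s5
s5 --0--> s5
s5 --2--> s1
s1 --0--> s5
s5 --0--> s5
s5 --1--> s3
s3 --2--> s2

s2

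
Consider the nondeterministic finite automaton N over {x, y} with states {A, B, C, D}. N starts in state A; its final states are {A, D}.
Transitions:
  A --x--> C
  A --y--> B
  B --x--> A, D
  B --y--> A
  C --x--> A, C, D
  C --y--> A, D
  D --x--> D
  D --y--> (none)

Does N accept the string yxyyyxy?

Start: {A}
read y: {B}
read x: {A, D}
read y: {B}
read y: {A}
read y: {B}
read x: {A, D}
read y: {B}
Reachable ∩ accepting = {} — empty.

rejected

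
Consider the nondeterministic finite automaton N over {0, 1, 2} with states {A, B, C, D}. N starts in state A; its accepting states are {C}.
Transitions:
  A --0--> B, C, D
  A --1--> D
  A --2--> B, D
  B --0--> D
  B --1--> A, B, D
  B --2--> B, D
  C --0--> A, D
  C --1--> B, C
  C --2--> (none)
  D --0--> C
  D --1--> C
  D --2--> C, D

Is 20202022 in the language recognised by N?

Start: {A}
read 2: {B, D}
read 0: {C, D}
read 2: {C, D}
read 0: {A, C, D}
read 2: {B, C, D}
read 0: {A, C, D}
read 2: {B, C, D}
read 2: {B, C, D}
Reachable ∩ accepting = {C} — nonempty.

accepted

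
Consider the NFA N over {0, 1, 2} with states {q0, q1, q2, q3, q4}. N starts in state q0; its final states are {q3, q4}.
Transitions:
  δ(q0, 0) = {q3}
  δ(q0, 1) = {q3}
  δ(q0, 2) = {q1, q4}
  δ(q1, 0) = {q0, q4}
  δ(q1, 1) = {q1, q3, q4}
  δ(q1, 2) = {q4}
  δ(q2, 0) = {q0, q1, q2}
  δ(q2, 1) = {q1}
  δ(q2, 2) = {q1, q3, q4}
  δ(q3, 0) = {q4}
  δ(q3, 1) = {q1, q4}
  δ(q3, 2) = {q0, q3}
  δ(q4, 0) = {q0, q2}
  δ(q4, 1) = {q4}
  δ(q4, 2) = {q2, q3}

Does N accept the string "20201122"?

accepted

Start: {q0}
read 2: {q1, q4}
read 0: {q0, q2, q4}
read 2: {q1, q2, q3, q4}
read 0: {q0, q1, q2, q4}
read 1: {q1, q3, q4}
read 1: {q1, q3, q4}
read 2: {q0, q2, q3, q4}
read 2: {q0, q1, q2, q3, q4}
Reachable ∩ accepting = {q3, q4} — nonempty.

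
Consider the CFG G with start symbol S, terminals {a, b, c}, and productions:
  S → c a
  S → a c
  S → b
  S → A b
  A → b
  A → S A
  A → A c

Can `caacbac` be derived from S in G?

no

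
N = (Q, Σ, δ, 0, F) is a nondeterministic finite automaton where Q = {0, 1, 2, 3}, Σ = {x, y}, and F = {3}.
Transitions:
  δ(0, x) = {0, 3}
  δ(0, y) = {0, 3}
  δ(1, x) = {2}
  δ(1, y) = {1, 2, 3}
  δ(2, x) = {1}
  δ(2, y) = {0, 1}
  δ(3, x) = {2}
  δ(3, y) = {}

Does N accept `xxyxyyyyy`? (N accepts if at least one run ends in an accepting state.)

Start: {0}
read x: {0, 3}
read x: {0, 2, 3}
read y: {0, 1, 3}
read x: {0, 2, 3}
read y: {0, 1, 3}
read y: {0, 1, 2, 3}
read y: {0, 1, 2, 3}
read y: {0, 1, 2, 3}
read y: {0, 1, 2, 3}
Reachable ∩ accepting = {3} — nonempty.

accepted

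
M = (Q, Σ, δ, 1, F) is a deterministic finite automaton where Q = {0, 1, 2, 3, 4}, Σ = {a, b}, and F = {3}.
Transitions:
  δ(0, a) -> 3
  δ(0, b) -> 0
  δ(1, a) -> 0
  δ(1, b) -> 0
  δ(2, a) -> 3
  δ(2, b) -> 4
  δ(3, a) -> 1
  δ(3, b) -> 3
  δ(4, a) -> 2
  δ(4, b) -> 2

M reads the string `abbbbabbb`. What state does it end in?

1 --a--> 0
0 --b--> 0
0 --b--> 0
0 --b--> 0
0 --b--> 0
0 --a--> 3
3 --b--> 3
3 --b--> 3
3 --b--> 3

3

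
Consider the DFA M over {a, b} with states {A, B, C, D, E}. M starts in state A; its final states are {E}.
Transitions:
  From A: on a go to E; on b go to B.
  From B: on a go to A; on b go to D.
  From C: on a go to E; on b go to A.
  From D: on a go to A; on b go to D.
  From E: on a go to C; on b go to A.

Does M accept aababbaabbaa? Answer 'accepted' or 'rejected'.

accepted

A --a--> E
E --a--> C
C --b--> A
A --a--> E
E --b--> A
A --b--> B
B --a--> A
A --a--> E
E --b--> A
A --b--> B
B --a--> A
A --a--> E
End in state E, which is an accepting state.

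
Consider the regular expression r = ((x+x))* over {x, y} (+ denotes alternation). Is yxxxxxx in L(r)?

yxxxxxx cannot be split into zero or more pieces each matching (x+x).

no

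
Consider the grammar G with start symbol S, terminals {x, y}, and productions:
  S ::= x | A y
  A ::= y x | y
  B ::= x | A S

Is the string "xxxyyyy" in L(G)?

no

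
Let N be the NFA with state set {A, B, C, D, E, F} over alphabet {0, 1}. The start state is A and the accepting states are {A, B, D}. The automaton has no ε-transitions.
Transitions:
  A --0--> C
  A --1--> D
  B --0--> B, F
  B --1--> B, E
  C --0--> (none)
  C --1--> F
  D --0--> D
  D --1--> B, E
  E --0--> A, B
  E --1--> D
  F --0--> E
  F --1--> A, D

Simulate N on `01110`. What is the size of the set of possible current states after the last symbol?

Start: {A}
read 0: {C}
read 1: {F}
read 1: {A, D}
read 1: {B, D, E}
read 0: {A, B, D, F}
Final reachable set {A, B, D, F} has 4 states.

4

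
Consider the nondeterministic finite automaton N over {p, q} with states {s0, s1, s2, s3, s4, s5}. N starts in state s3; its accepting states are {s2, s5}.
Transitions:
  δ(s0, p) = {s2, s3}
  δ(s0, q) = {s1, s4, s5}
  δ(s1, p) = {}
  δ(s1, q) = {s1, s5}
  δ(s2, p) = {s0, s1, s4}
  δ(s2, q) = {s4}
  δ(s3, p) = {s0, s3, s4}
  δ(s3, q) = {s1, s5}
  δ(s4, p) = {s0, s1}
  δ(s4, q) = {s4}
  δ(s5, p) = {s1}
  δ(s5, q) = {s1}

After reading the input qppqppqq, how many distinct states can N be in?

0

Start: {s3}
read q: {s1, s5}
read p: {s1}
read p: {}
The reachable set is empty and stays empty for the remaining 5 symbols.
Final reachable set {} has 0 states.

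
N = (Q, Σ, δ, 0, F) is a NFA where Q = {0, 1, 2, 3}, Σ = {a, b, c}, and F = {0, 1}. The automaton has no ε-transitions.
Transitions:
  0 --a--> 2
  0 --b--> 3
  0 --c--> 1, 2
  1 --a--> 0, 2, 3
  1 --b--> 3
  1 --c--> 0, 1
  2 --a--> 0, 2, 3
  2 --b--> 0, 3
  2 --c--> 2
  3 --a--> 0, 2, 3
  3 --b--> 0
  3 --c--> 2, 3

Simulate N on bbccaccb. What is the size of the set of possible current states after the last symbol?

2

Start: {0}
read b: {3}
read b: {0}
read c: {1, 2}
read c: {0, 1, 2}
read a: {0, 2, 3}
read c: {1, 2, 3}
read c: {0, 1, 2, 3}
read b: {0, 3}
Final reachable set {0, 3} has 2 states.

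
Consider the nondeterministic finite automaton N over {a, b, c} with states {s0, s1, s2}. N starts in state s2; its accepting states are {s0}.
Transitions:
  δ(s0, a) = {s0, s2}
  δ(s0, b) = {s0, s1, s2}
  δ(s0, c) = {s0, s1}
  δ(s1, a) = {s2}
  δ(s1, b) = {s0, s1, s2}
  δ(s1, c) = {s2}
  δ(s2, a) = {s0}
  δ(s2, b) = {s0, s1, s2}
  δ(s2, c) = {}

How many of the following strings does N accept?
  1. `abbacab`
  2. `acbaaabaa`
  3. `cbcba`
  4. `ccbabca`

`abbacab`: accepted
`acbaaabaa`: accepted
`cbcba`: rejected
`ccbabca`: rejected

2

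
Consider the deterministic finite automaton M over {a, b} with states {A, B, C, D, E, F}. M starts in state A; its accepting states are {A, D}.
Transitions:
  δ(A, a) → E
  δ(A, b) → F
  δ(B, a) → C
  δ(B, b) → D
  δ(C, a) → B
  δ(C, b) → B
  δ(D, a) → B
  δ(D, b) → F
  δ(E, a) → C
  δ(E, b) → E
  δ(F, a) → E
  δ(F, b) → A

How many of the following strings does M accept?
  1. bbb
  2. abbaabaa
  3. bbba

0

bbb: rejected
abbaabaa: rejected
bbba: rejected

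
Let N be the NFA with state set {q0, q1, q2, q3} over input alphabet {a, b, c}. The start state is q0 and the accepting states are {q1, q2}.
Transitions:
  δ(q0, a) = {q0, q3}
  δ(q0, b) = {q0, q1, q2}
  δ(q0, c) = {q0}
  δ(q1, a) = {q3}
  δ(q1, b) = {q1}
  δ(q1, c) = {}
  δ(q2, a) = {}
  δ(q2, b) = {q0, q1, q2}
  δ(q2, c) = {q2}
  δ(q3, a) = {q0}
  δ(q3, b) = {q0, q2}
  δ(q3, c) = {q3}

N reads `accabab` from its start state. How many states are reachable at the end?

Start: {q0}
read a: {q0, q3}
read c: {q0, q3}
read c: {q0, q3}
read a: {q0, q3}
read b: {q0, q1, q2}
read a: {q0, q3}
read b: {q0, q1, q2}
Final reachable set {q0, q1, q2} has 3 states.

3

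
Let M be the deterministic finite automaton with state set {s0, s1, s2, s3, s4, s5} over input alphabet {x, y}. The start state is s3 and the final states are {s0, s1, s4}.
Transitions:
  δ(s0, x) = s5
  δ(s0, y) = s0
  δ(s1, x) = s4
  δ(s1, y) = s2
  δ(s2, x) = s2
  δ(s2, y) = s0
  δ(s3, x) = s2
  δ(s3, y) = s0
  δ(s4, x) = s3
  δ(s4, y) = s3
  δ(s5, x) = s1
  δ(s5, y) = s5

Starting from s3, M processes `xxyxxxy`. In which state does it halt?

s3

s3 --x--> s2
s2 --x--> s2
s2 --y--> s0
s0 --x--> s5
s5 --x--> s1
s1 --x--> s4
s4 --y--> s3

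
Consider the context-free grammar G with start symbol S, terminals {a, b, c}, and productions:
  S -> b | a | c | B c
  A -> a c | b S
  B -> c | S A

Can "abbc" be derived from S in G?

yes

S ⇒ Bc ⇒ SAc ⇒ aAc ⇒ abSc ⇒ abbc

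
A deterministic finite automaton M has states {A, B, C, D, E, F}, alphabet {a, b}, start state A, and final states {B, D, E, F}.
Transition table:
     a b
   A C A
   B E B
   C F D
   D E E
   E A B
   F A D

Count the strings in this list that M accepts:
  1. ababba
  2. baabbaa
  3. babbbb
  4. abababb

ababba: accepted
baabbaa: rejected
babbbb: accepted
abababb: accepted

3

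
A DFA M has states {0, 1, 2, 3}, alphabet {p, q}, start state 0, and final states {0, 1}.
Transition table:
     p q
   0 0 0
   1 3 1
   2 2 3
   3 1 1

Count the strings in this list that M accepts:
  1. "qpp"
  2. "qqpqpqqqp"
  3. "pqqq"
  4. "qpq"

"qpp": accepted
"qqpqpqqqp": accepted
"pqqq": accepted
"qpq": accepted

4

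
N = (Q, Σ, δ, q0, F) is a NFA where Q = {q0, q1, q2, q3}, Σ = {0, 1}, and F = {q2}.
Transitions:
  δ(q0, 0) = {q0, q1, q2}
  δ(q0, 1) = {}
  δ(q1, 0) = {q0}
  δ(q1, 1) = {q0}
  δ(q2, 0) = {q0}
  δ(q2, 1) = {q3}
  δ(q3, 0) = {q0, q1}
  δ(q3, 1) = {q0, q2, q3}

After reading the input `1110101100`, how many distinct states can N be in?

0

Start: {q0}
read 1: {}
The reachable set is empty and stays empty for the remaining 9 symbols.
Final reachable set {} has 0 states.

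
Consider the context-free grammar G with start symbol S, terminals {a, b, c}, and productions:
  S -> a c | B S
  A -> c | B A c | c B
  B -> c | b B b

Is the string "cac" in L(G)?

yes

S ⇒ BS ⇒ cS ⇒ cac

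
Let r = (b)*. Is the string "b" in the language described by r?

yes

Split into 1 piece b; each matches b.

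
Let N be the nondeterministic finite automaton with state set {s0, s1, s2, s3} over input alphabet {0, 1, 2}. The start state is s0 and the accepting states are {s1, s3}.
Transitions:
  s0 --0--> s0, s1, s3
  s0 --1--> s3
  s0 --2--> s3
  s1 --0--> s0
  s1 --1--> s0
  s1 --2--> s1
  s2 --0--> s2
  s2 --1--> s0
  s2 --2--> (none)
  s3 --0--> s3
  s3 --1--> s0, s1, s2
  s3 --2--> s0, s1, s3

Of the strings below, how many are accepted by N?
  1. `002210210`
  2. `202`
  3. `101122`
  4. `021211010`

4

`002210210`: accepted
`202`: accepted
`101122`: accepted
`021211010`: accepted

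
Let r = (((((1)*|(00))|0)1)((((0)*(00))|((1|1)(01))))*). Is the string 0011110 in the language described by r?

No split of 0011110 into u·v has ((((1)*|(00))|0)1) matching u and ((((0)*(00))|((1|1)(01))))* matching v.

no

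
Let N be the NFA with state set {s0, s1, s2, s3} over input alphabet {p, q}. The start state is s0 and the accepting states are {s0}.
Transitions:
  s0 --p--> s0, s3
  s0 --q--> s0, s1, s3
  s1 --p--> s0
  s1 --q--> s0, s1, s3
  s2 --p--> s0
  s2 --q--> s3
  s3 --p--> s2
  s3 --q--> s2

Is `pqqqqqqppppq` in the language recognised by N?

accepted

Start: {s0}
read p: {s0, s3}
read q: {s0, s1, s2, s3}
read q: {s0, s1, s2, s3}
read q: {s0, s1, s2, s3}
read q: {s0, s1, s2, s3}
read q: {s0, s1, s2, s3}
read q: {s0, s1, s2, s3}
read p: {s0, s2, s3}
read p: {s0, s2, s3}
read p: {s0, s2, s3}
read p: {s0, s2, s3}
read q: {s0, s1, s2, s3}
Reachable ∩ accepting = {s0} — nonempty.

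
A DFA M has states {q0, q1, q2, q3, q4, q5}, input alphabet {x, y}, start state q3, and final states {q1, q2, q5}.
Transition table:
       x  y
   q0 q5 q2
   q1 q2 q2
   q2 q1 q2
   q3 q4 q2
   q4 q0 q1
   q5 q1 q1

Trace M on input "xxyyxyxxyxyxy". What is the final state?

q2

q3 --x--> q4
q4 --x--> q0
q0 --y--> q2
q2 --y--> q2
q2 --x--> q1
q1 --y--> q2
q2 --x--> q1
q1 --x--> q2
q2 --y--> q2
q2 --x--> q1
q1 --y--> q2
q2 --x--> q1
q1 --y--> q2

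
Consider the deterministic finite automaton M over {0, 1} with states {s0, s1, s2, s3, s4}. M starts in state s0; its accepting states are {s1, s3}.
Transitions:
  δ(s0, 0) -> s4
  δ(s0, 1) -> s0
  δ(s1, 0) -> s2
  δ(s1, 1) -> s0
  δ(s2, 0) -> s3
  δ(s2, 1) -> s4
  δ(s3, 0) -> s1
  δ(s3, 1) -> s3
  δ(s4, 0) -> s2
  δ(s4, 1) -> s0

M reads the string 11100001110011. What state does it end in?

s0

s0 --1--> s0
s0 --1--> s0
s0 --1--> s0
s0 --0--> s4
s4 --0--> s2
s2 --0--> s3
s3 --0--> s1
s1 --1--> s0
s0 --1--> s0
s0 --1--> s0
s0 --0--> s4
s4 --0--> s2
s2 --1--> s4
s4 --1--> s0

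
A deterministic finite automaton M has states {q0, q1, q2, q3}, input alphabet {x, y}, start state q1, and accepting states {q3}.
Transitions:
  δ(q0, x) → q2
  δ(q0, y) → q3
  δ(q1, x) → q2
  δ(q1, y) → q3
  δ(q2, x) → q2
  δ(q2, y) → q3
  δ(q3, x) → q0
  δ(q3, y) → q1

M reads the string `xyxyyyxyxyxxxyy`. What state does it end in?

q1 --x--> q2
q2 --y--> q3
q3 --x--> q0
q0 --y--> q3
q3 --y--> q1
q1 --y--> q3
q3 --x--> q0
q0 --y--> q3
q3 --x--> q0
q0 --y--> q3
q3 --x--> q0
q0 --x--> q2
q2 --x--> q2
q2 --y--> q3
q3 --y--> q1

q1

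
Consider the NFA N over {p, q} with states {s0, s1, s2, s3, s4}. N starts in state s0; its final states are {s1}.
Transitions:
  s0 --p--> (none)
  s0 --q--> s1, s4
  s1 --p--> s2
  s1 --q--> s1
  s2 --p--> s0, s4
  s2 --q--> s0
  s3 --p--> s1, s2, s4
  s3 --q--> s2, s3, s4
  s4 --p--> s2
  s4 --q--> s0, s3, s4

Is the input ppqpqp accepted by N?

rejected

Start: {s0}
read p: {}
The reachable set is empty and stays empty for the remaining 5 symbols.
Reachable ∩ accepting = {} — empty.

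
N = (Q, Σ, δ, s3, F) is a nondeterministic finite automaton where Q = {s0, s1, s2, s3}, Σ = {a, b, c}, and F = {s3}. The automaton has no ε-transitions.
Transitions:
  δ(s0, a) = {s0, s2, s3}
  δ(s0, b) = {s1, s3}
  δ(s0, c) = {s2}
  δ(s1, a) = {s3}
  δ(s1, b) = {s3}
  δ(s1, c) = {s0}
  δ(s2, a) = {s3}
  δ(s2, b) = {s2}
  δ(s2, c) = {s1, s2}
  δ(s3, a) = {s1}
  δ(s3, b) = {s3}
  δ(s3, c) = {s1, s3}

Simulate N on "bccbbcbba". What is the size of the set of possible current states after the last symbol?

Start: {s3}
read b: {s3}
read c: {s1, s3}
read c: {s0, s1, s3}
read b: {s1, s3}
read b: {s3}
read c: {s1, s3}
read b: {s3}
read b: {s3}
read a: {s1}
Final reachable set {s1} has 1 state.

1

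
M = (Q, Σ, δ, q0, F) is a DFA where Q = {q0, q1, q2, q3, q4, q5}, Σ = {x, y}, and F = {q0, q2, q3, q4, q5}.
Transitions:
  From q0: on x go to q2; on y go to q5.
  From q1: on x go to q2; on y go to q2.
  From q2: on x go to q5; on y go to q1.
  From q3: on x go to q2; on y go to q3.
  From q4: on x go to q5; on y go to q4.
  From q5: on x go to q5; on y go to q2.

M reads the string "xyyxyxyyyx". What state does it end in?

q5

q0 --x--> q2
q2 --y--> q1
q1 --y--> q2
q2 --x--> q5
q5 --y--> q2
q2 --x--> q5
q5 --y--> q2
q2 --y--> q1
q1 --y--> q2
q2 --x--> q5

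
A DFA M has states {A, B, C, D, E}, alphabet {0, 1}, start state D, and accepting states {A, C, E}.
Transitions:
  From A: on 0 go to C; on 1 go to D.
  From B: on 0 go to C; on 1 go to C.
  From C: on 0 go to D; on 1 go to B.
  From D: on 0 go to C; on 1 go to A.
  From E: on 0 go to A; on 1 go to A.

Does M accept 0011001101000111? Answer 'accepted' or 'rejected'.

D --0--> C
C --0--> D
D --1--> A
A --1--> D
D --0--> C
C --0--> D
D --1--> A
A --1--> D
D --0--> C
C --1--> B
B --0--> C
C --0--> D
D --0--> C
C --1--> B
B --1--> C
C --1--> B
End in state B, which is not an accepting state.

rejected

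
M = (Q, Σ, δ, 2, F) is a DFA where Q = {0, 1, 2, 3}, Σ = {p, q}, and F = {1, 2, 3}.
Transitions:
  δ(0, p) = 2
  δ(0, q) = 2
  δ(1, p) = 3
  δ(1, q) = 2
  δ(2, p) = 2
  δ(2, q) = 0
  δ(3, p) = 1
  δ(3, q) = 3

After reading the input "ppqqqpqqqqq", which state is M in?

0

2 --p--> 2
2 --p--> 2
2 --q--> 0
0 --q--> 2
2 --q--> 0
0 --p--> 2
2 --q--> 0
0 --q--> 2
2 --q--> 0
0 --q--> 2
2 --q--> 0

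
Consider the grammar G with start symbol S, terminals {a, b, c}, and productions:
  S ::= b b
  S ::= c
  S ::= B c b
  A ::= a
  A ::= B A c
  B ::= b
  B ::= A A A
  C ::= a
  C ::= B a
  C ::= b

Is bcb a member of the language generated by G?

yes

S ⇒ Bcb ⇒ bcb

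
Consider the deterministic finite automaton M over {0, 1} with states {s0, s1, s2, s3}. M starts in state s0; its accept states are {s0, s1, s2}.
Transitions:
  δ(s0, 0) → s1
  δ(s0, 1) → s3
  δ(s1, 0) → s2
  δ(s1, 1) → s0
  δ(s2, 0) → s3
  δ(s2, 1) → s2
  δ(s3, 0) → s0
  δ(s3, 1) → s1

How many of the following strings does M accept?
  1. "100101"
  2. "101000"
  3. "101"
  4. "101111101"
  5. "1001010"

"100101": accepted
"101000": accepted
"101": rejected
"101111101": accepted
"1001010": accepted

4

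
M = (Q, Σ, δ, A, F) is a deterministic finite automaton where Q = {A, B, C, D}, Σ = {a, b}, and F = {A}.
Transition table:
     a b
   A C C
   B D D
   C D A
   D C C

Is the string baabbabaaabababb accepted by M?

A --b--> C
C --a--> D
D --a--> C
C --b--> A
A --b--> C
C --a--> D
D --b--> C
C --a--> D
D --a--> C
C --a--> D
D --b--> C
C --a--> D
D --b--> C
C --a--> D
D --b--> C
C --b--> A
End in state A, which is an accepting state.

accepted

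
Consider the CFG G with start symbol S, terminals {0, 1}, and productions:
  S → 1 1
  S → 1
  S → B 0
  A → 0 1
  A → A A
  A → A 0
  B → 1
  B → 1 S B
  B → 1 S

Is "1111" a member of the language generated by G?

no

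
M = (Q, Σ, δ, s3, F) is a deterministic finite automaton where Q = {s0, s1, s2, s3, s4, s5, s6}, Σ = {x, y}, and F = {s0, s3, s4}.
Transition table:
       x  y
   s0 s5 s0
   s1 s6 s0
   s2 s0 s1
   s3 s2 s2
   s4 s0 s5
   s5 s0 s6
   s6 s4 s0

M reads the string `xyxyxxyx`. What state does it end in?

s5

s3 --x--> s2
s2 --y--> s1
s1 --x--> s6
s6 --y--> s0
s0 --x--> s5
s5 --x--> s0
s0 --y--> s0
s0 --x--> s5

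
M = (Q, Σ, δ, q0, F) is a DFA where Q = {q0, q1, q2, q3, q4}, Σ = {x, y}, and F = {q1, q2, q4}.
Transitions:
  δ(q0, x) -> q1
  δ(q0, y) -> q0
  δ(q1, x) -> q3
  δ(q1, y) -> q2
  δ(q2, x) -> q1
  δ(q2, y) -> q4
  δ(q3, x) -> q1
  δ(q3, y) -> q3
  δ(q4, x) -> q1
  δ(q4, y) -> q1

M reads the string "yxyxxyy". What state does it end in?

q3

q0 --y--> q0
q0 --x--> q1
q1 --y--> q2
q2 --x--> q1
q1 --x--> q3
q3 --y--> q3
q3 --y--> q3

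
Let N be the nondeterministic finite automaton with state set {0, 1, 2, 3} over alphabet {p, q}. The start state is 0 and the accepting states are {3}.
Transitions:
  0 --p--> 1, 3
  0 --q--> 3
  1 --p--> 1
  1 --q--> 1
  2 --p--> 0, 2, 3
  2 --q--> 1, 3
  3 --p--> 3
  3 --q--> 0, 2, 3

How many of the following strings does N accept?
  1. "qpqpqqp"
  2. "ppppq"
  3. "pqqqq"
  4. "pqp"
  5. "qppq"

5

"qpqpqqp": accepted
"ppppq": accepted
"pqqqq": accepted
"pqp": accepted
"qppq": accepted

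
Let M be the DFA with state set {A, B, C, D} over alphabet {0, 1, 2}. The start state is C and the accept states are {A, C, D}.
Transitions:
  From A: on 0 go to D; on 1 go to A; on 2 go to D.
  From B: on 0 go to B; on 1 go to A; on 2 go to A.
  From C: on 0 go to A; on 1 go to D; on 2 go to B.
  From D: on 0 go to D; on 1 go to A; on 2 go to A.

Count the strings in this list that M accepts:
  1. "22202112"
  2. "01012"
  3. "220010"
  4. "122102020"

"22202112": accepted
"01012": accepted
"220010": accepted
"122102020": accepted

4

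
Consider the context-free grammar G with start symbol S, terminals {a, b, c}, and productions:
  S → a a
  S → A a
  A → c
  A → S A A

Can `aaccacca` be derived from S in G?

S ⇒ Aa ⇒ SAAa ⇒ AaAAa ⇒ SAAaAAa ⇒ aaAAaAAa ⇒ aacAaAAa ⇒ aaccaAAa ⇒ aaccacAa ⇒ aaccacca

yes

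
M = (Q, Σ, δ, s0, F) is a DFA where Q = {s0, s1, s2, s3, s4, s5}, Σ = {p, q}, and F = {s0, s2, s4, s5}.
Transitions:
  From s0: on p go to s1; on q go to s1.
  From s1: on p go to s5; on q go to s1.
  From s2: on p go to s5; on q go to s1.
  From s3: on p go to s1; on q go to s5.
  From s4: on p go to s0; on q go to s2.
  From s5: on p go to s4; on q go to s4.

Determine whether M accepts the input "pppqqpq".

s0 --p--> s1
s1 --p--> s5
s5 --p--> s4
s4 --q--> s2
s2 --q--> s1
s1 --p--> s5
s5 --q--> s4
End in state s4, which is an accepting state.

accepted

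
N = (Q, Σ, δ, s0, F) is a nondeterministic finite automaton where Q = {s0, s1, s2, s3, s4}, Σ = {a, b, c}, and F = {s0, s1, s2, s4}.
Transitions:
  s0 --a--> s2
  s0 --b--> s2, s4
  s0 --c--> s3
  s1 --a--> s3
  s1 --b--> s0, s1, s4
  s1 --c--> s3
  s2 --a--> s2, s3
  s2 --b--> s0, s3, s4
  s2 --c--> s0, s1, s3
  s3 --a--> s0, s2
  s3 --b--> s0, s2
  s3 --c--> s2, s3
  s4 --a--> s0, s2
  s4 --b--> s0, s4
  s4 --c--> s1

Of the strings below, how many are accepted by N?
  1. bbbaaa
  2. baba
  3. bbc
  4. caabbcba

bbbaaa: accepted
baba: accepted
bbc: accepted
caabbcba: accepted

4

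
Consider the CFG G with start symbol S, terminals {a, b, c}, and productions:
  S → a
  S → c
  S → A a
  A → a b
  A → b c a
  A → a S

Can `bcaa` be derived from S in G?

yes

S ⇒ Aa ⇒ bcaa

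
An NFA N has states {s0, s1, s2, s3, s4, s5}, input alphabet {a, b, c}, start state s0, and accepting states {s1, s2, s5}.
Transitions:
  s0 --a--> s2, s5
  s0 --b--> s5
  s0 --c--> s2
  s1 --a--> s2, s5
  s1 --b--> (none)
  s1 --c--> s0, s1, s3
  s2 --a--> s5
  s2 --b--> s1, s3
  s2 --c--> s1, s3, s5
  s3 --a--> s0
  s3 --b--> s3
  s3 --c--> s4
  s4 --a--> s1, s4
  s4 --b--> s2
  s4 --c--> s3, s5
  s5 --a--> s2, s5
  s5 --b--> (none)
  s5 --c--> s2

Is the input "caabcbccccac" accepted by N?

Start: {s0}
read c: {s2}
read a: {s5}
read a: {s2, s5}
read b: {s1, s3}
read c: {s0, s1, s3, s4}
read b: {s2, s3, s5}
read c: {s1, s2, s3, s4, s5}
read c: {s0, s1, s2, s3, s4, s5}
read c: {s0, s1, s2, s3, s4, s5}
read c: {s0, s1, s2, s3, s4, s5}
read a: {s0, s1, s2, s4, s5}
read c: {s0, s1, s2, s3, s5}
Reachable ∩ accepting = {s1, s2, s5} — nonempty.

accepted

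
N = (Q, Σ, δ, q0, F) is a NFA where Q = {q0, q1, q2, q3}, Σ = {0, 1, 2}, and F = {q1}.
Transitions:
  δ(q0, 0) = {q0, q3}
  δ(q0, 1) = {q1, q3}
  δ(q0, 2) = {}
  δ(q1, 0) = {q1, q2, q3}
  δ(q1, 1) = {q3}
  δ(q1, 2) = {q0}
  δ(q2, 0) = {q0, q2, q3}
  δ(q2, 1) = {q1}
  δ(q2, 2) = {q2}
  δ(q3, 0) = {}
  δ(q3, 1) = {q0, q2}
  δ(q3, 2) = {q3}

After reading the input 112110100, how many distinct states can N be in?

4

Start: {q0}
read 1: {q1, q3}
read 1: {q0, q2, q3}
read 2: {q2, q3}
read 1: {q0, q1, q2}
read 1: {q1, q3}
read 0: {q1, q2, q3}
read 1: {q0, q1, q2, q3}
read 0: {q0, q1, q2, q3}
read 0: {q0, q1, q2, q3}
Final reachable set {q0, q1, q2, q3} has 4 states.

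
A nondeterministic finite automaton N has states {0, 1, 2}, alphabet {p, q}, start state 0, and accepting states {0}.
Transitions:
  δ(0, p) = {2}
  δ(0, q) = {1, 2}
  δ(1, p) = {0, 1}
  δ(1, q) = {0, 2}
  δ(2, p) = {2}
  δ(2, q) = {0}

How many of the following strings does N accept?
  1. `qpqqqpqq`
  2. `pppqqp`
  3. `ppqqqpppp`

2

`qpqqqpqq`: accepted
`pppqqp`: accepted
`ppqqqpppp`: rejected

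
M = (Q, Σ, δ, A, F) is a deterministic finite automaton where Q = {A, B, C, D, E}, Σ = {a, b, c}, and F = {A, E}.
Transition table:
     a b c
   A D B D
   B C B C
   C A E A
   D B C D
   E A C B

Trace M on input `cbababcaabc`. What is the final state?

C

A --c--> D
D --b--> C
C --a--> A
A --b--> B
B --a--> C
C --b--> E
E --c--> B
B --a--> C
C --a--> A
A --b--> B
B --c--> C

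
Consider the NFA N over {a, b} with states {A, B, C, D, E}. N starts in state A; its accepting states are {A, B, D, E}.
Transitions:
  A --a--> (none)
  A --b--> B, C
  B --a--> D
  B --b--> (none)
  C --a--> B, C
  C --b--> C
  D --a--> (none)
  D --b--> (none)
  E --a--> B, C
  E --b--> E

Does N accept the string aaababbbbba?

rejected

Start: {A}
read a: {}
The reachable set is empty and stays empty for the remaining 10 symbols.
Reachable ∩ accepting = {} — empty.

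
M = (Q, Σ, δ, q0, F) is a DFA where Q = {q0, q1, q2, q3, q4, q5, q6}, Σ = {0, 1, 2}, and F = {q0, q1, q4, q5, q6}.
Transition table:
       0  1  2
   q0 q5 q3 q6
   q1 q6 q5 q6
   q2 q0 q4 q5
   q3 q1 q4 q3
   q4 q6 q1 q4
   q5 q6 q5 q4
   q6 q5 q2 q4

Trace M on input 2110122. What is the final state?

q0 --2--> q6
q6 --1--> q2
q2 --1--> q4
q4 --0--> q6
q6 --1--> q2
q2 --2--> q5
q5 --2--> q4

q4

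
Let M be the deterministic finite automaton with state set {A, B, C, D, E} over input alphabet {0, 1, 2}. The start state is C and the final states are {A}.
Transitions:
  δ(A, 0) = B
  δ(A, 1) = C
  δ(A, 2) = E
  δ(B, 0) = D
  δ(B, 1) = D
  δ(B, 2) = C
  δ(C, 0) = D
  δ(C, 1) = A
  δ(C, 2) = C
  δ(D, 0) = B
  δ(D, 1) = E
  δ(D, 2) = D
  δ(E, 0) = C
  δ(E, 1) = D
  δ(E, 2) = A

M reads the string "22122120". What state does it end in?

C --2--> C
C --2--> C
C --1--> A
A --2--> E
E --2--> A
A --1--> C
C --2--> C
C --0--> D

D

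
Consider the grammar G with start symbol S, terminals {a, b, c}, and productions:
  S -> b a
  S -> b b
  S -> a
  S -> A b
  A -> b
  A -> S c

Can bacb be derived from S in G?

S ⇒ Ab ⇒ Scb ⇒ bacb

yes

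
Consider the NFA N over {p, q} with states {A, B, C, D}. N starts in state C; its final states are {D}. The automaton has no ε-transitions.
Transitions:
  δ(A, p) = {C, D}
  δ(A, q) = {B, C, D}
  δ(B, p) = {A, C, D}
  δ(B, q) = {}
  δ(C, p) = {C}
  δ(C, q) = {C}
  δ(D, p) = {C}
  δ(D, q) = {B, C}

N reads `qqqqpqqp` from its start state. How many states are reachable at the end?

Start: {C}
read q: {C}
read q: {C}
read q: {C}
read q: {C}
read p: {C}
read q: {C}
read q: {C}
read p: {C}
Final reachable set {C} has 1 state.

1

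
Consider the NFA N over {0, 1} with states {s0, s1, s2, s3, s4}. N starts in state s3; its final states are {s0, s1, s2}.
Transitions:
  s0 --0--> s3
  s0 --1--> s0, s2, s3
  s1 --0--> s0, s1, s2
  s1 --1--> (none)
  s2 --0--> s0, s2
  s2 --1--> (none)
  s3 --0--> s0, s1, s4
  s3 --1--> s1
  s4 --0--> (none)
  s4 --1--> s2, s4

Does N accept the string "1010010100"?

Start: {s3}
read 1: {s1}
read 0: {s0, s1, s2}
read 1: {s0, s2, s3}
read 0: {s0, s1, s2, s3, s4}
read 0: {s0, s1, s2, s3, s4}
read 1: {s0, s1, s2, s3, s4}
read 0: {s0, s1, s2, s3, s4}
read 1: {s0, s1, s2, s3, s4}
read 0: {s0, s1, s2, s3, s4}
read 0: {s0, s1, s2, s3, s4}
Reachable ∩ accepting = {s0, s1, s2} — nonempty.

accepted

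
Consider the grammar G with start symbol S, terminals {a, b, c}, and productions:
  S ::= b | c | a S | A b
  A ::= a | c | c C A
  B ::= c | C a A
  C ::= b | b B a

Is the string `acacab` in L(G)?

no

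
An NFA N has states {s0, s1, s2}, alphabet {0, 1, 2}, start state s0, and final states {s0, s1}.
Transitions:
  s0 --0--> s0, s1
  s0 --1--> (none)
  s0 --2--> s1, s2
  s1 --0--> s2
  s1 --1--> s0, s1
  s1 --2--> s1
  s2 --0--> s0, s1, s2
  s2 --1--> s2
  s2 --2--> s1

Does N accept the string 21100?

accepted

Start: {s0}
read 2: {s1, s2}
read 1: {s0, s1, s2}
read 1: {s0, s1, s2}
read 0: {s0, s1, s2}
read 0: {s0, s1, s2}
Reachable ∩ accepting = {s0, s1} — nonempty.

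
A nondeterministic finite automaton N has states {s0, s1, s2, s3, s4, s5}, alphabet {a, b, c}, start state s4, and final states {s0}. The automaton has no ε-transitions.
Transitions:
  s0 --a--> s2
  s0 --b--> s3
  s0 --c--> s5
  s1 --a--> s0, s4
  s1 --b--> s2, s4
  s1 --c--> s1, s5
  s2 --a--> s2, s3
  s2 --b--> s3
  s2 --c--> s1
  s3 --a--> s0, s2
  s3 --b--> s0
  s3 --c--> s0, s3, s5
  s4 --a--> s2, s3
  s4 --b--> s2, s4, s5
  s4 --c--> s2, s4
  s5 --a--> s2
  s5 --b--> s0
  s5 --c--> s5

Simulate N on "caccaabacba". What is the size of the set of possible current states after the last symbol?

2

Start: {s4}
read c: {s2, s4}
read a: {s2, s3}
read c: {s0, s1, s3, s5}
read c: {s0, s1, s3, s5}
read a: {s0, s2, s4}
read a: {s2, s3}
read b: {s0, s3}
read a: {s0, s2}
read c: {s1, s5}
read b: {s0, s2, s4}
read a: {s2, s3}
Final reachable set {s2, s3} has 2 states.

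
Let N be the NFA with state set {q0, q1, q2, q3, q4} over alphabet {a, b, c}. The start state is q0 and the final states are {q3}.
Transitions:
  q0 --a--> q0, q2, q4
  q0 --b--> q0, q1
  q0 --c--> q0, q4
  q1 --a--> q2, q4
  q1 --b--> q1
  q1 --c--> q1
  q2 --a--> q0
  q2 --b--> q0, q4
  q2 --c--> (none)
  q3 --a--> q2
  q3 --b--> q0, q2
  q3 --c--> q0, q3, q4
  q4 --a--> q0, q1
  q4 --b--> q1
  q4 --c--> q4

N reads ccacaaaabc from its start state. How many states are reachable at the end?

3

Start: {q0}
read c: {q0, q4}
read c: {q0, q4}
read a: {q0, q1, q2, q4}
read c: {q0, q1, q4}
read a: {q0, q1, q2, q4}
read a: {q0, q1, q2, q4}
read a: {q0, q1, q2, q4}
read a: {q0, q1, q2, q4}
read b: {q0, q1, q4}
read c: {q0, q1, q4}
Final reachable set {q0, q1, q4} has 3 states.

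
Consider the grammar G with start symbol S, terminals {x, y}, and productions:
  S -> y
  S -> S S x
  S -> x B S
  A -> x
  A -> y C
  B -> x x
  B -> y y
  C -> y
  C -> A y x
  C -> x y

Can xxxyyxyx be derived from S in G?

S ⇒ SSx ⇒ xBSSx ⇒ xxxSSx ⇒ xxxSSxSx ⇒ xxxySxSx ⇒ xxxyyxSx ⇒ xxxyyxyx

yes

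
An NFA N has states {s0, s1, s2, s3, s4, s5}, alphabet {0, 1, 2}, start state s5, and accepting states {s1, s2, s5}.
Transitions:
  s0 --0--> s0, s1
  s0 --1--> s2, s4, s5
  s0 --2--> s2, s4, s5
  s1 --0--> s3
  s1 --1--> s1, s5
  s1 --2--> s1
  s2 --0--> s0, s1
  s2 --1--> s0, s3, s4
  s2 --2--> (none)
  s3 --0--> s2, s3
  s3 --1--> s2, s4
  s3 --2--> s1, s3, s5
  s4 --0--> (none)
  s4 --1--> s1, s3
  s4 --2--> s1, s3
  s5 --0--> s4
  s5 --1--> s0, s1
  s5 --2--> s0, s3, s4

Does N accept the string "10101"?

accepted

Start: {s5}
read 1: {s0, s1}
read 0: {s0, s1, s3}
read 1: {s1, s2, s4, s5}
read 0: {s0, s1, s3, s4}
read 1: {s1, s2, s3, s4, s5}
Reachable ∩ accepting = {s1, s2, s5} — nonempty.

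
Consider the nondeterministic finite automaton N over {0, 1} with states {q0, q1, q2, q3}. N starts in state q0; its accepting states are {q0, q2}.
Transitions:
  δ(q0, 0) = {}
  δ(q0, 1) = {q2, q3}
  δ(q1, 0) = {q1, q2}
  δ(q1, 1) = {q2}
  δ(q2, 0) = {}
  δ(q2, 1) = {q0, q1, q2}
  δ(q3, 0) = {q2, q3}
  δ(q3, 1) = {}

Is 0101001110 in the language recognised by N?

Start: {q0}
read 0: {}
The reachable set is empty and stays empty for the remaining 9 symbols.
Reachable ∩ accepting = {} — empty.

rejected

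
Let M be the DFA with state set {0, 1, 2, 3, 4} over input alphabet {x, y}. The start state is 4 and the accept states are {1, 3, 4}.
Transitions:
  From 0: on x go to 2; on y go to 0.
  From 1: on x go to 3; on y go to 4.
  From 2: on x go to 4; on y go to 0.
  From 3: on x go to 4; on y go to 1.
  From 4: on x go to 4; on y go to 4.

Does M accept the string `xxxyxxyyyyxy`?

accepted

4 --x--> 4
4 --x--> 4
4 --x--> 4
4 --y--> 4
4 --x--> 4
4 --x--> 4
4 --y--> 4
4 --y--> 4
4 --y--> 4
4 --y--> 4
4 --x--> 4
4 --y--> 4
End in state 4, which is an accepting state.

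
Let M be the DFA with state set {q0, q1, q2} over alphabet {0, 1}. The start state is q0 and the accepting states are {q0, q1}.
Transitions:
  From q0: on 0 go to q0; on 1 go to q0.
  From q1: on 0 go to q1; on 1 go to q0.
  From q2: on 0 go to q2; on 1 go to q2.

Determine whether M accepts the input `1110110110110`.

q0 --1--> q0
q0 --1--> q0
q0 --1--> q0
q0 --0--> q0
q0 --1--> q0
q0 --1--> q0
q0 --0--> q0
q0 --1--> q0
q0 --1--> q0
q0 --0--> q0
q0 --1--> q0
q0 --1--> q0
q0 --0--> q0
End in state q0, which is an accepting state.

accepted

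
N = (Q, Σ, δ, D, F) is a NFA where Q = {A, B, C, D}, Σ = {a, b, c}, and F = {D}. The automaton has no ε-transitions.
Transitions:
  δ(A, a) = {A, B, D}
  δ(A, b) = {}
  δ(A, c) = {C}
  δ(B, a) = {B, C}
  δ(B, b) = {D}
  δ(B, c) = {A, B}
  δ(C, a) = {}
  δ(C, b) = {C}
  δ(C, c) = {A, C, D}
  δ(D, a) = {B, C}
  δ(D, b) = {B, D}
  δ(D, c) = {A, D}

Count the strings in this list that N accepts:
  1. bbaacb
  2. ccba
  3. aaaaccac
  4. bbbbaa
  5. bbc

3

bbaacb: accepted
ccba: rejected
aaaaccac: accepted
bbbbaa: rejected
bbc: accepted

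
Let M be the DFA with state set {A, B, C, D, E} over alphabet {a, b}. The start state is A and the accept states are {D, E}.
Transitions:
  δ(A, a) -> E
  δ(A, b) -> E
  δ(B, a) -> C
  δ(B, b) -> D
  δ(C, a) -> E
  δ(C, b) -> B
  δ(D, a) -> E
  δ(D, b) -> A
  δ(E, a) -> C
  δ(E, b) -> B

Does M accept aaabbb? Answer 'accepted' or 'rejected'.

rejected

A --a--> E
E --a--> C
C --a--> E
E --b--> B
B --b--> D
D --b--> A
End in state A, which is not an accepting state.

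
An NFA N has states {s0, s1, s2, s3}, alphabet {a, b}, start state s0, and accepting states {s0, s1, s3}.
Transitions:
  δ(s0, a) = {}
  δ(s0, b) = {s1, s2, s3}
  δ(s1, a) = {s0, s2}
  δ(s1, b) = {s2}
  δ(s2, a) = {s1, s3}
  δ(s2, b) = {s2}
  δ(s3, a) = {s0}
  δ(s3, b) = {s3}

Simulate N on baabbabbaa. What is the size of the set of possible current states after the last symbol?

2

Start: {s0}
read b: {s1, s2, s3}
read a: {s0, s1, s2, s3}
read a: {s0, s1, s2, s3}
read b: {s1, s2, s3}
read b: {s2, s3}
read a: {s0, s1, s3}
read b: {s1, s2, s3}
read b: {s2, s3}
read a: {s0, s1, s3}
read a: {s0, s2}
Final reachable set {s0, s2} has 2 states.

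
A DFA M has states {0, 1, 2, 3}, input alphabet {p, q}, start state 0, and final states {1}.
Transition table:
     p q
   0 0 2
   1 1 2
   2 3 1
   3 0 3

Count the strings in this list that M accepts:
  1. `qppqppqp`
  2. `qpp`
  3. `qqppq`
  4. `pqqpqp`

0

`qppqppqp`: rejected
`qpp`: rejected
`qqppq`: rejected
`pqqpqp`: rejected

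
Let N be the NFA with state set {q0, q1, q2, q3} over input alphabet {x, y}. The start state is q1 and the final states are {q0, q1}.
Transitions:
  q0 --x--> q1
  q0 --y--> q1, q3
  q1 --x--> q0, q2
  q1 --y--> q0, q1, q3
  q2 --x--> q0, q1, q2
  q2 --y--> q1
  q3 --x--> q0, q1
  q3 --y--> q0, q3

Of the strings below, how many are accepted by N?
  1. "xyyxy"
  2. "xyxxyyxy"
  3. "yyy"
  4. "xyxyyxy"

4

"xyyxy": accepted
"xyxxyyxy": accepted
"yyy": accepted
"xyxyyxy": accepted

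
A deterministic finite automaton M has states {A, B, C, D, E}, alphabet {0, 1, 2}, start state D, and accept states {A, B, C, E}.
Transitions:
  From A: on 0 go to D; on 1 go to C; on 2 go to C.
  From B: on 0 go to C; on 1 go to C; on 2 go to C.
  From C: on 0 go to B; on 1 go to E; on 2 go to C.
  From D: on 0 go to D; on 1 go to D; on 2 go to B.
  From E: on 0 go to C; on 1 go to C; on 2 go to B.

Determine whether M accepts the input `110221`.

D --1--> D
D --1--> D
D --0--> D
D --2--> B
B --2--> C
C --1--> E
End in state E, which is an accepting state.

accepted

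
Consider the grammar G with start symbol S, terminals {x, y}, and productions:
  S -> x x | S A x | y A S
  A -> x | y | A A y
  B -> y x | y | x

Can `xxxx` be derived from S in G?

S ⇒ SAx ⇒ xxAx ⇒ xxxx

yes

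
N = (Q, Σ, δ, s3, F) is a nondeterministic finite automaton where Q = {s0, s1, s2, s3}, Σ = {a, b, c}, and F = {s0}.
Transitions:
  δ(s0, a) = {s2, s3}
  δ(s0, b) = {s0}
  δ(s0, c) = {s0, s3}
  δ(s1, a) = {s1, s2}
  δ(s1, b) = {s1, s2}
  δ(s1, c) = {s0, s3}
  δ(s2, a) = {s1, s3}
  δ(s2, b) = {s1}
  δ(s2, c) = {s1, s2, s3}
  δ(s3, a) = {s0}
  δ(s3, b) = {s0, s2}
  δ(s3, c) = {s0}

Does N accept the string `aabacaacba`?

Start: {s3}
read a: {s0}
read a: {s2, s3}
read b: {s0, s1, s2}
read a: {s1, s2, s3}
read c: {s0, s1, s2, s3}
read a: {s0, s1, s2, s3}
read a: {s0, s1, s2, s3}
read c: {s0, s1, s2, s3}
read b: {s0, s1, s2}
read a: {s1, s2, s3}
Reachable ∩ accepting = {} — empty.

rejected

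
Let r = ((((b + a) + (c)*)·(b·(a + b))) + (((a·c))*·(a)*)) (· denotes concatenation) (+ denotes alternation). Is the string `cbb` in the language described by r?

yes

The left alternative (((b+a)+(c)*)·(b·(a+b))) matches cbb.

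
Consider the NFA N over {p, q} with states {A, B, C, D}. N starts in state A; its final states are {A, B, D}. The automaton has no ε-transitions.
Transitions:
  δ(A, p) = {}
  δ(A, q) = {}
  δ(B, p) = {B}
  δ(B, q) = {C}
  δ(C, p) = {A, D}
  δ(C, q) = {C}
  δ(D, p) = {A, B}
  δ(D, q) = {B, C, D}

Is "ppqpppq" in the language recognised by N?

rejected

Start: {A}
read p: {}
The reachable set is empty and stays empty for the remaining 6 symbols.
Reachable ∩ accepting = {} — empty.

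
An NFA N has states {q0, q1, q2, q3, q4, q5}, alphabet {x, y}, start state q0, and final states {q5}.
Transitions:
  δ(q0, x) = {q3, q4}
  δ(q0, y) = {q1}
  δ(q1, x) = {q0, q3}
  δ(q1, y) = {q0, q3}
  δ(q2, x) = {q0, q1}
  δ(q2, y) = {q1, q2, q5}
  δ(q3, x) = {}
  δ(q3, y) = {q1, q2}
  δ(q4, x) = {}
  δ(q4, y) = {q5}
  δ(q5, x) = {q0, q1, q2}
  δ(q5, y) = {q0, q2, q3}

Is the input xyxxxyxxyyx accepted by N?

rejected

Start: {q0}
read x: {q3, q4}
read y: {q1, q2, q5}
read x: {q0, q1, q2, q3}
read x: {q0, q1, q3, q4}
read x: {q0, q3, q4}
read y: {q1, q2, q5}
read x: {q0, q1, q2, q3}
read x: {q0, q1, q3, q4}
read y: {q0, q1, q2, q3, q5}
read y: {q0, q1, q2, q3, q5}
read x: {q0, q1, q2, q3, q4}
Reachable ∩ accepting = {} — empty.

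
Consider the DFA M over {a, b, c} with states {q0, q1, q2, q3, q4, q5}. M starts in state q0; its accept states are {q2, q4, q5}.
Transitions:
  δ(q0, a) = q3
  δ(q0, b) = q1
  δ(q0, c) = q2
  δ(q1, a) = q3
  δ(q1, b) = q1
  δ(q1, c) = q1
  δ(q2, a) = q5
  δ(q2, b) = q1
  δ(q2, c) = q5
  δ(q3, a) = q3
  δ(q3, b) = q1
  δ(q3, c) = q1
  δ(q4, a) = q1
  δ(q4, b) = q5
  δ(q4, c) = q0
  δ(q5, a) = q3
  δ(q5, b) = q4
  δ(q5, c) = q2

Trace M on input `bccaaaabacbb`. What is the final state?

q0 --b--> q1
q1 --c--> q1
q1 --c--> q1
q1 --a--> q3
q3 --a--> q3
q3 --a--> q3
q3 --a--> q3
q3 --b--> q1
q1 --a--> q3
q3 --c--> q1
q1 --b--> q1
q1 --b--> q1

q1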